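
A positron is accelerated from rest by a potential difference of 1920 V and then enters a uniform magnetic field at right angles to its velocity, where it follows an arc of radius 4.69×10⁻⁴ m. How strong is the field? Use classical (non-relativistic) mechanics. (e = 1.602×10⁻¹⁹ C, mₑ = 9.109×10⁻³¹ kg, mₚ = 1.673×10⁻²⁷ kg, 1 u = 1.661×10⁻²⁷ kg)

B ≈ 0.315 T

v = √(2|q|V/m) = √(2·1.602×10⁻¹⁹·1920/9.109×10⁻³¹) ≈ 2.599×10⁷ m/s.
B = mv/(|q|r) = (9.109×10⁻³¹)(2.599×10⁷)/((1.602×10⁻¹⁹)(4.69×10⁻⁴)) ≈ 0.315 T.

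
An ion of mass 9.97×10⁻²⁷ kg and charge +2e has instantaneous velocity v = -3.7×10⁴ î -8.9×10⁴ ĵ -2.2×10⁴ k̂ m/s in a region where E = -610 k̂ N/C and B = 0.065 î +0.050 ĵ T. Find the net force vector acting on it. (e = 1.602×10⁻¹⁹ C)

F ≈ (3.52×10⁻¹⁶, -4.58×10⁻¹⁶, 1.07×10⁻¹⁵) N

v×B = (1100, -1430, 3940) N/C.
E + v×B = (1100, -1430, 3320) N/C.
F = q(E + v×B) = (3.204×10⁻¹⁹ C)·(1100, -1430, 3320) = (3.52×10⁻¹⁶, -4.58×10⁻¹⁶, 1.07×10⁻¹⁵) N.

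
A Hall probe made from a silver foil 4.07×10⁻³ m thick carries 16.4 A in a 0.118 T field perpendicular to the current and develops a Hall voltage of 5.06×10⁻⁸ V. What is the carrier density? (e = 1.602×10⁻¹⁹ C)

From V_H = IB/(n e t), n = IB/(V_H e t).
n = (16.4)(0.118)/((5.06×10⁻⁸)(1.602×10⁻¹⁹)(4.07×10⁻³)) ≈ 5.87×10²⁸ m⁻³.

n ≈ 5.87×10²⁸ m⁻³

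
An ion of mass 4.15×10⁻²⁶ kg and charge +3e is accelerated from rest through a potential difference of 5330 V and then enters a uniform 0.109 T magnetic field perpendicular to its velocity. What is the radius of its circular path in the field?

r ≈ 0.278 m

Acceleration: |q|V = ½mv² ⇒ v = √(2|q|V/m) = √(2·4.806×10⁻¹⁹·5330/4.15×10⁻²⁶) ≈ 3.514×10⁵ m/s.
In the field: r = mv/(|q|B) = (4.15×10⁻²⁶)(3.514×10⁵)/((4.806×10⁻¹⁹)(0.109)) ≈ 0.278 m.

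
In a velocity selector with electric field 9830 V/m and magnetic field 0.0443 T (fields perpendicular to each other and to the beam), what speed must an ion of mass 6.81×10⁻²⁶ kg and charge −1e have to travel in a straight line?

For undeflected motion the electric and magnetic forces balance: qE = qvB.
v = E/B = 9830/0.0443 = 2.22×10⁵ m/s.

v = 2.22×10⁵ m/s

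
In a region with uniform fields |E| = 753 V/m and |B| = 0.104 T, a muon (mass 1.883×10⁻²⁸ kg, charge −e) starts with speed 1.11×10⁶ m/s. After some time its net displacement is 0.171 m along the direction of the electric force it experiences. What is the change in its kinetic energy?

The magnetic force is always ⟂ v and does no work; only the electric force changes KE.
ΔKE = F_E · d = |q|E d = (1.602×10⁻¹⁹)(753)(0.171) ≈ 2.06×10⁻¹⁷ J.

ΔKE ≈ 2.06×10⁻¹⁷ J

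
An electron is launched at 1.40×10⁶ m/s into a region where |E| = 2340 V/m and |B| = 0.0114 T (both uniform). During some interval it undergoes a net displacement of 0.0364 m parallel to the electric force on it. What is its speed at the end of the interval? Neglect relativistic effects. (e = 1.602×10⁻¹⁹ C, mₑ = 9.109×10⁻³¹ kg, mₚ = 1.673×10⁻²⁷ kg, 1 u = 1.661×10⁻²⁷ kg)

B does no work; ΔKE = |q|E d.
½mv_f² = ½mv₀² + |q|Ed = ½(9.109×10⁻³¹)(1.40×10⁶)² + (1.602×10⁻¹⁹)(2340)(0.0364) ≈ 8.927×10⁻¹⁹ J + 1.365×10⁻¹⁷ J ≈ 1.454×10⁻¹⁷ J.
v_f = √(2·1.454×10⁻¹⁷/9.109×10⁻³¹) ≈ 5.65×10⁶ m/s.

v_f ≈ 5.65×10⁶ m/s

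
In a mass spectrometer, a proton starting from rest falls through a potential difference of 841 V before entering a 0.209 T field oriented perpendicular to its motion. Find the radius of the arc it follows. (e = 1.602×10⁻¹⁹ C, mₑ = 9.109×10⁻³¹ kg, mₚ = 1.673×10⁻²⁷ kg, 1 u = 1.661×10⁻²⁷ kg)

r ≈ 0.0201 m

Acceleration: |q|V = ½mv² ⇒ v = √(2|q|V/m) = √(2·1.602×10⁻¹⁹·841/1.673×10⁻²⁷) ≈ 4.013×10⁵ m/s.
In the field: r = mv/(|q|B) = (1.673×10⁻²⁷)(4.013×10⁵)/((1.602×10⁻¹⁹)(0.209)) ≈ 0.0201 m.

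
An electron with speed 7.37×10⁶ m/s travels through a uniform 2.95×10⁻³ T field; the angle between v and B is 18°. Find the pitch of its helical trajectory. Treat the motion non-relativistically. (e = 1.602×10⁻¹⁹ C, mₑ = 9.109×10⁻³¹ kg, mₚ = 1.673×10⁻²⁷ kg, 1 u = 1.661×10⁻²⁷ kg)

p ≈ 0.0849 m

v∥ = v cosθ = 7.37×10⁶·cos18° ≈ 7.009×10⁶ m/s.
T = 2πm/(|q|B) = 2π(9.109×10⁻³¹)/((1.602×10⁻¹⁹)(2.95×10⁻³)) ≈ 1.211×10⁻⁸ s.
pitch = v∥ T = (7.009×10⁶)(1.211×10⁻⁸) ≈ 0.0849 m.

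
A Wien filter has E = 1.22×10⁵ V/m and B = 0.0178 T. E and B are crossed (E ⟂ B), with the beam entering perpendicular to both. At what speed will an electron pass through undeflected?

v = 6.85×10⁶ m/s

Straight-line motion ⇒ electric and magnetic forces cancel, so E = vB.
v = E/B = 1.22×10⁵/0.0178 = 6.85×10⁶ m/s.
The result is independent of the particle's charge and mass.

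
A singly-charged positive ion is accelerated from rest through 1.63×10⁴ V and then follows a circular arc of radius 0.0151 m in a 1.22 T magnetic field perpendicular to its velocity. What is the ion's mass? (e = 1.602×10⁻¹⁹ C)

Combine |q|V = ½mv² and r = mv/(|q|B): eliminate v to get m = qB²r²/(2V).
m = (1.602×10⁻¹⁹)(1.22)²(0.0151)²/(2·1.63×10⁴) ≈ 1.67×10⁻²⁷ kg.

m ≈ 1.67×10⁻²⁷ kg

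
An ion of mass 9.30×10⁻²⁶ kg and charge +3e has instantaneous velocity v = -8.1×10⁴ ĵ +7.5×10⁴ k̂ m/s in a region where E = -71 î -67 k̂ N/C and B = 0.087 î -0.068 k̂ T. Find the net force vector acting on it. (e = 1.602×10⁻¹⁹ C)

F ≈ (2.61×10⁻¹⁵, 3.14×10⁻¹⁵, 3.35×10⁻¹⁵) N

v×B = (5510, 6520, 7050) N/C.
E + v×B = (5440, 6520, 6980) N/C.
F = q(E + v×B) = (4.806×10⁻¹⁹ C)·(5440, 6520, 6980) = (2.61×10⁻¹⁵, 3.14×10⁻¹⁵, 3.35×10⁻¹⁵) N.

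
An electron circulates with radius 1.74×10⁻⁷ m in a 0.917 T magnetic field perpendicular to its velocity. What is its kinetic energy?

v = |q|Br/m, then KE = ½mv² = (qBr)²/(2m).
v = (1.602×10⁻¹⁹)(0.917)(1.74×10⁻⁷)/9.109×10⁻³¹ ≈ 2.806×10⁴ m/s.
KE = ½(9.109×10⁻³¹)(2.806×10⁴)² ≈ 3.59×10⁻²² J.

KE ≈ 3.59×10⁻²² J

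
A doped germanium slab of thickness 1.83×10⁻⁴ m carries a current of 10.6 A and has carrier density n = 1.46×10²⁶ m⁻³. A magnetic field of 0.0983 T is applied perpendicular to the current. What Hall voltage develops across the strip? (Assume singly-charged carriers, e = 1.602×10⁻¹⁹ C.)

V_H = IB/(n e t).
V_H = (10.6)(0.0983)/((1.46×10²⁶)(1.602×10⁻¹⁹)(1.83×10⁻⁴)) ≈ 2.43×10⁻⁴ V.

V_H ≈ 2.43×10⁻⁴ V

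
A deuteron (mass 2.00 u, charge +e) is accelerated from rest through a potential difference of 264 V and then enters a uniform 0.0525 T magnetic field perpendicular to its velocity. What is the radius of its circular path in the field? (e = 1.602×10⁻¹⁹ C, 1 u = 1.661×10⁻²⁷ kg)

Acceleration: |q|V = ½mv² ⇒ v = √(2|q|V/m) = √(2·1.602×10⁻¹⁹·264/3.322×10⁻²⁷) ≈ 1.596×10⁵ m/s.
In the field: r = mv/(|q|B) = (3.322×10⁻²⁷)(1.596×10⁵)/((1.602×10⁻¹⁹)(0.0525)) ≈ 0.0630 m.

r ≈ 0.0630 m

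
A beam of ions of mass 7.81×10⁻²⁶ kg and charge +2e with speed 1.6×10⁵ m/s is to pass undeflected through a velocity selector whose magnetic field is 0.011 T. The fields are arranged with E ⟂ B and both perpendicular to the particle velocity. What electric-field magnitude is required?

E = 1800 V/m

For straight-line motion qE = qvB, so E = vB.
E = 1.6×10⁵ × 0.011 = 1800 V/m.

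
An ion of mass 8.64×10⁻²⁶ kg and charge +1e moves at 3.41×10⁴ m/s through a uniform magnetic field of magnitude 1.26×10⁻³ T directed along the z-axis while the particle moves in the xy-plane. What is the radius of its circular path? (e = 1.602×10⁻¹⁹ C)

The magnetic force provides the centripetal force: |q|vB = mv²/r.
r = mv/(|q|B) = (8.64×10⁻²⁶)(3.41×10⁴)/((1.602×10⁻¹⁹)(1.26×10⁻³)) ≈ 14.6 m.

r ≈ 14.6 m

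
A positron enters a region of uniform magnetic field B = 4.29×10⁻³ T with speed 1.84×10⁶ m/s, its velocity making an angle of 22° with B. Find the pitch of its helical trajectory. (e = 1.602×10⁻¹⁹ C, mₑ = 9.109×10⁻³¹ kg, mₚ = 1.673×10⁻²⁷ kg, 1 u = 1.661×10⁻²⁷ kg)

p ≈ 0.0142 m

v∥ = v cosθ = 1.84×10⁶·cos22° ≈ 1.706×10⁶ m/s.
T = 2πm/(|q|B) = 2π(9.109×10⁻³¹)/((1.602×10⁻¹⁹)(4.29×10⁻³)) ≈ 8.328×10⁻⁹ s.
pitch = v∥ T = (1.706×10⁶)(8.328×10⁻⁹) ≈ 0.0142 m.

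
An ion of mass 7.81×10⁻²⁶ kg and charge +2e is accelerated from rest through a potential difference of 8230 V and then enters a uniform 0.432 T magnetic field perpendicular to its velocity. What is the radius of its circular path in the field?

Acceleration: |q|V = ½mv² ⇒ v = √(2|q|V/m) = √(2·3.204×10⁻¹⁹·8230/7.81×10⁻²⁶) ≈ 2.599×10⁵ m/s.
In the field: r = mv/(|q|B) = (7.81×10⁻²⁶)(2.599×10⁵)/((3.204×10⁻¹⁹)(0.432)) ≈ 0.147 m.

r ≈ 0.147 m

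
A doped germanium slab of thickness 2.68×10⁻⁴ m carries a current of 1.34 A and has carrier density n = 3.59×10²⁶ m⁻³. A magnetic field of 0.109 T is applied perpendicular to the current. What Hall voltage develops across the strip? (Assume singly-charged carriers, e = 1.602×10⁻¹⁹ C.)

V_H = IB/(n e t).
V_H = (1.34)(0.109)/((3.59×10²⁶)(1.602×10⁻¹⁹)(2.68×10⁻⁴)) ≈ 9.48×10⁻⁶ V.

V_H ≈ 9.48×10⁻⁶ V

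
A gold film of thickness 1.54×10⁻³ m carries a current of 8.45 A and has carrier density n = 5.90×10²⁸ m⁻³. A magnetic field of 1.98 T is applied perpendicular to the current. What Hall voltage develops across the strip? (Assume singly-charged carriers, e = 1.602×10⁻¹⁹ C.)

V_H = IB/(n e t).
V_H = (8.45)(1.98)/((5.90×10²⁸)(1.602×10⁻¹⁹)(1.54×10⁻³)) ≈ 1.15×10⁻⁶ V.

V_H ≈ 1.15×10⁻⁶ V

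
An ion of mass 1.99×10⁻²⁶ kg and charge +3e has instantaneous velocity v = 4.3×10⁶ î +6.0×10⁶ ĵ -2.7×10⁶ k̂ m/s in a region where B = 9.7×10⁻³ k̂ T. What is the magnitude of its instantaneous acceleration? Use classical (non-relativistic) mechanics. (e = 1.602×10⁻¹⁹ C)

|a| ≈ 1.73×10¹² m/s²

v×B = (5.82×10⁴, -4.17×10⁴, 0) N/C.
F = q v×B = (4.806×10⁻¹⁹ C)·(5.82×10⁴, -4.17×10⁴, 0) = (2.80×10⁻¹⁴, -2.00×10⁻¹⁴, 0) N.
|a| = |F|/m = 3.441×10⁻¹⁴/1.99×10⁻²⁶ ≈ 1.73×10¹² m/s².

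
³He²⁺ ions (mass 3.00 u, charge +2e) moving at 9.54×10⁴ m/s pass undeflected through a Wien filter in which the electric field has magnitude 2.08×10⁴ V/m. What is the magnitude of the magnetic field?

Balance of forces in the selector: qE = qvB ⇒ B = E/v.
B = 2.08×10⁴/9.54×10⁴ = 0.218 T.

B = 0.218 T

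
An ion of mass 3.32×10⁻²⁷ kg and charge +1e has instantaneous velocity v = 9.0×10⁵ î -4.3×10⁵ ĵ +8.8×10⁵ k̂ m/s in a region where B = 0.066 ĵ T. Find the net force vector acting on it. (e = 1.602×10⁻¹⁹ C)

v×B = (-5.81×10⁴, 0, 5.94×10⁴) N/C.
F = q v×B = (1.602×10⁻¹⁹ C)·(-5.81×10⁴, 0, 5.94×10⁴) = (-9.30×10⁻¹⁵, 0, 9.52×10⁻¹⁵) N.

F ≈ (-9.30×10⁻¹⁵, 0, 9.52×10⁻¹⁵) N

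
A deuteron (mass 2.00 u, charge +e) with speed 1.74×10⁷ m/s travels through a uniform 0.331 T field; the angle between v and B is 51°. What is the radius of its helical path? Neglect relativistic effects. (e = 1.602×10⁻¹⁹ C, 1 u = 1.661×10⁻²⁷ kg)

r ≈ 0.847 m

v⊥ = v sinθ = 1.74×10⁷·sin51° ≈ 1.352×10⁷ m/s.
r = m v⊥/(|q|B) = (3.322×10⁻²⁷)(1.352×10⁷)/((1.602×10⁻¹⁹)(0.331)) ≈ 0.847 m.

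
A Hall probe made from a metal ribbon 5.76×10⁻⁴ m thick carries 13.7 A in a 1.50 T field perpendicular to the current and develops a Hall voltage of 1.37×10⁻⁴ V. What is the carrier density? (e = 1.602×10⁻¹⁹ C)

From V_H = IB/(n e t), n = IB/(V_H e t).
n = (13.7)(1.50)/((1.37×10⁻⁴)(1.602×10⁻¹⁹)(5.76×10⁻⁴)) ≈ 1.63×10²⁷ m⁻³.

n ≈ 1.63×10²⁷ m⁻³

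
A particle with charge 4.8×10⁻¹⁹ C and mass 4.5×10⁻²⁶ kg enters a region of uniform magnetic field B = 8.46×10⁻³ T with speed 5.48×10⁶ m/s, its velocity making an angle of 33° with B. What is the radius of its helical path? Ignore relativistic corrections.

v⊥ = v sinθ = 5.48×10⁶·sin33° ≈ 2.985×10⁶ m/s.
r = m v⊥/(|q|B) = (4.5×10⁻²⁶)(2.985×10⁶)/((4.8×10⁻¹⁹)(8.46×10⁻³)) ≈ 33.1 m.

r ≈ 33.1 m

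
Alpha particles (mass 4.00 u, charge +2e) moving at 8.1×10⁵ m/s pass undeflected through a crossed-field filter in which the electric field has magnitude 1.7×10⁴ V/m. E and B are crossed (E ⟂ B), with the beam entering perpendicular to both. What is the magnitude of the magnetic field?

B = 0.021 T

Balance of forces in the selector: qE = qvB ⇒ B = E/v.
B = 1.7×10⁴/8.1×10⁵ = 0.021 T.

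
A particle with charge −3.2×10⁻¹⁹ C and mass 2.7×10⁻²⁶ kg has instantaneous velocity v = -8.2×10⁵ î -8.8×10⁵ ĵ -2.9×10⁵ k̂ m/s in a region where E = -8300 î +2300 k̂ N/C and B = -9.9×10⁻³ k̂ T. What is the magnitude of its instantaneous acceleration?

v×B = (8710, -8120, 0) N/C.
E + v×B = (412, -8120, 2300) N/C.
F = q(E + v×B) = (−3.2×10⁻¹⁹ C)·(412, -8120, 2300) = (-1.32×10⁻¹⁶, 2.60×10⁻¹⁵, -7.36×10⁻¹⁶) N.
|a| = |F|/m = 2.703×10⁻¹⁵/2.7×10⁻²⁶ ≈ 1.00×10¹¹ m/s².

|a| ≈ 1.00×10¹¹ m/s²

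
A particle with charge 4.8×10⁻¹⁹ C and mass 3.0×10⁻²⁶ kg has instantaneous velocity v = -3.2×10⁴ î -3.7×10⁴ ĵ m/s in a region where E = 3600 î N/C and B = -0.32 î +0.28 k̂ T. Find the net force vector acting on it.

F ≈ (-3.24×10⁻¹⁵, 4.30×10⁻¹⁵, -5.68×10⁻¹⁵) N

v×B = (-1.04×10⁴, 8960, -1.18×10⁴) N/C.
E + v×B = (-6760, 8960, -1.18×10⁴) N/C.
F = q(E + v×B) = (4.8×10⁻¹⁹ C)·(-6760, 8960, -1.18×10⁴) = (-3.24×10⁻¹⁵, 4.30×10⁻¹⁵, -5.68×10⁻¹⁵) N.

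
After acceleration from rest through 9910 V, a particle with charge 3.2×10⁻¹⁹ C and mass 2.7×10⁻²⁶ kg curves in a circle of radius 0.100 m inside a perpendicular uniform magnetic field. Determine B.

v = √(2|q|V/m) = √(2·3.2×10⁻¹⁹·9910/2.7×10⁻²⁶) ≈ 4.847×10⁵ m/s.
B = mv/(|q|r) = (2.7×10⁻²⁶)(4.847×10⁵)/((3.2×10⁻¹⁹)(0.100)) ≈ 0.409 T.

B ≈ 0.409 T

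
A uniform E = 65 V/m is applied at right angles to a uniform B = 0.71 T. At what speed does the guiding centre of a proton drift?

v_d ≈ 92 m/s

The steady drift has the magnetic force balancing the electric force, so v_d = E/B.
v_d = 65/0.71 = 92 m/s.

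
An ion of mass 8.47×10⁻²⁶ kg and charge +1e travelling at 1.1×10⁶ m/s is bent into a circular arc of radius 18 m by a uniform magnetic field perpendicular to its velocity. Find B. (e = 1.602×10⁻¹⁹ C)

From |q|vB = mv²/r, B = mv/(|q|r).
B = (8.47×10⁻²⁶)(1.1×10⁶)/((1.602×10⁻¹⁹)(18)) ≈ 0.032 T.

B ≈ 0.032 T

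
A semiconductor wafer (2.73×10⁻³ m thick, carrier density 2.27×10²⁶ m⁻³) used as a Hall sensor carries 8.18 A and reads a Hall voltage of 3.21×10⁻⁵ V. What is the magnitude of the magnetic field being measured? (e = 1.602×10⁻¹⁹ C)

From V_H = IB/(n e t), B = V_H n e t / I.
B = (3.21×10⁻⁵)(2.27×10²⁶)(1.602×10⁻¹⁹)(2.73×10⁻³)/8.18 ≈ 0.390 T.

B ≈ 0.390 T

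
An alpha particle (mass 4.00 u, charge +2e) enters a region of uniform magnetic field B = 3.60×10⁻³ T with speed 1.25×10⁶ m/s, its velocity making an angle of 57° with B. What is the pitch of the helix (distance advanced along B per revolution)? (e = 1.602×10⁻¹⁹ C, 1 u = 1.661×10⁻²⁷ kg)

p ≈ 24.6 m

v∥ = v cosθ = 1.25×10⁶·cos57° ≈ 6.808×10⁵ m/s.
T = 2πm/(|q|B) = 2π(6.644×10⁻²⁷)/((3.204×10⁻¹⁹)(3.60×10⁻³)) ≈ 3.619×10⁻⁵ s.
pitch = v∥ T = (6.808×10⁵)(3.619×10⁻⁵) ≈ 24.6 m.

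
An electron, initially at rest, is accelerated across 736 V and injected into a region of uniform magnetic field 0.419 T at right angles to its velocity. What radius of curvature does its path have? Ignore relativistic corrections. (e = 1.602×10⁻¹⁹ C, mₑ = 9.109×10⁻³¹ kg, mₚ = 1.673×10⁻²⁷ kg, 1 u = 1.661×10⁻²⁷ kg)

r ≈ 2.18×10⁻⁴ m

Acceleration: |q|V = ½mv² ⇒ v = √(2|q|V/m) = √(2·1.602×10⁻¹⁹·736/9.109×10⁻³¹) ≈ 1.609×10⁷ m/s.
In the field: r = mv/(|q|B) = (9.109×10⁻³¹)(1.609×10⁷)/((1.602×10⁻¹⁹)(0.419)) ≈ 2.18×10⁻⁴ m.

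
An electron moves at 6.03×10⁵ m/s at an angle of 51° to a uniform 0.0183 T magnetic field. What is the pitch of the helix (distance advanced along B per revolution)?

p ≈ 7.41×10⁻⁴ m

v∥ = v cosθ = 6.03×10⁵·cos51° ≈ 3.795×10⁵ m/s.
T = 2πm/(|q|B) = 2π(9.109×10⁻³¹)/((1.602×10⁻¹⁹)(0.0183)) ≈ 1.952×10⁻⁹ s.
pitch = v∥ T = (3.795×10⁵)(1.952×10⁻⁹) ≈ 7.41×10⁻⁴ m.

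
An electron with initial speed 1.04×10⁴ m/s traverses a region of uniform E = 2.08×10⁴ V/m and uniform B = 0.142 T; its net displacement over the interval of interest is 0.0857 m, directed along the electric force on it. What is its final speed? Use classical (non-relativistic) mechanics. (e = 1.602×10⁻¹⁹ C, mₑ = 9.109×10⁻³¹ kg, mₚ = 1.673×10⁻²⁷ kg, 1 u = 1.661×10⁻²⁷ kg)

v_f ≈ 2.50×10⁷ m/s

B does no work; ΔKE = |q|E d.
½mv_f² = ½mv₀² + |q|Ed = ½(9.109×10⁻³¹)(1.04×10⁴)² + (1.602×10⁻¹⁹)(2.08×10⁴)(0.0857) ≈ 4.926×10⁻²³ J + 2.856×10⁻¹⁶ J ≈ 2.856×10⁻¹⁶ J.
v_f = √(2·2.856×10⁻¹⁶/9.109×10⁻³¹) ≈ 2.50×10⁷ m/s.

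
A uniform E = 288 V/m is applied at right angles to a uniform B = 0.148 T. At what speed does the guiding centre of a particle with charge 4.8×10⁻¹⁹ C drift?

v_d ≈ 1950 m/s

The E×B drift speed is v_d = E/B.
v_d = 288/0.148 = 1950 m/s.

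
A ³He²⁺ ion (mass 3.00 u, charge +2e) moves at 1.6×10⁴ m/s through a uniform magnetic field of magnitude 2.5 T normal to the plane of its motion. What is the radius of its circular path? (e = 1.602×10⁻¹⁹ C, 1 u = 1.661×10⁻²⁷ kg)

r ≈ 1.0×10⁻⁴ m

The magnetic force provides the centripetal force: |q|vB = mv²/r.
r = mv/(|q|B) = (4.983×10⁻²⁷)(1.6×10⁴)/((3.204×10⁻¹⁹)(2.5)) ≈ 1.0×10⁻⁴ m.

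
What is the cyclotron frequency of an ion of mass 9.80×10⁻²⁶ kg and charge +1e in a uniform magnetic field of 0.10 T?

f = |q|B/(2πm).
f = (1.602×10⁻¹⁹)(0.10)/(2π·9.80×10⁻²⁶) ≈ 2.6×10⁴ Hz.

f ≈ 2.6×10⁴ Hz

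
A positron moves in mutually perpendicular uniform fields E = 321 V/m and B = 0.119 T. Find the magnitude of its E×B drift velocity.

v_d ≈ 2700 m/s

The steady drift has the magnetic force balancing the electric force, so v_d = E/B.
v_d = 321/0.119 = 2700 m/s.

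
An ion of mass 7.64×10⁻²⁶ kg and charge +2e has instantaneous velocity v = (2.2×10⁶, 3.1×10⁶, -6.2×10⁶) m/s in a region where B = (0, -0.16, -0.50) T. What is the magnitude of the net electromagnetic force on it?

v×B = (-2.54×10⁶, 1.10×10⁶, -3.52×10⁵) N/C.
F = q v×B = (3.204×10⁻¹⁹ C)·(-2.54×10⁶, 1.10×10⁶, -3.52×10⁵) = (-8.14×10⁻¹³, 3.52×10⁻¹³, -1.13×10⁻¹³) N.
|F| = 8.95×10⁻¹³ N.

|F| ≈ 8.95×10⁻¹³ N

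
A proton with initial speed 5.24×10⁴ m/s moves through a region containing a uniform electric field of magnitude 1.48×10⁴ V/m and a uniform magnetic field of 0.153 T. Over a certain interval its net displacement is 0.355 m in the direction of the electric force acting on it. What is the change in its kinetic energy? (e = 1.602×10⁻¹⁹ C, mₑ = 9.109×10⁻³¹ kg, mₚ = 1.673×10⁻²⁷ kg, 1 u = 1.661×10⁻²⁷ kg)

ΔKE ≈ 8.42×10⁻¹⁶ J

The magnetic force is always ⟂ v and does no work; only the electric force changes KE.
ΔKE = F_E · d = |q|E d = (1.602×10⁻¹⁹)(1.48×10⁴)(0.355) ≈ 8.42×10⁻¹⁶ J.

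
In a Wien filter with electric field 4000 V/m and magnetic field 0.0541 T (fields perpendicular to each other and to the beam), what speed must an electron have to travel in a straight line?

v = 7.39×10⁴ m/s

Straight-line motion ⇒ electric and magnetic forces cancel, so E = vB.
v = E/B = 4000/0.0541 = 7.39×10⁴ m/s.
The result is independent of the particle's charge and mass.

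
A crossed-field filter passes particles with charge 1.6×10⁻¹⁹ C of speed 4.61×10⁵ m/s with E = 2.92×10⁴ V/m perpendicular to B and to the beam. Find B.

B = 0.0633 T

Balance of forces in the selector: qE = qvB ⇒ B = E/v.
B = 2.92×10⁴/4.61×10⁵ = 0.0633 T.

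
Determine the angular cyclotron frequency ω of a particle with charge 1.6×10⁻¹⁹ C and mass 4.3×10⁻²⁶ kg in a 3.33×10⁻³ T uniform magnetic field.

ω ≈ 1.24×10⁴ rad/s

ω = |q|B/m.
ω = (1.6×10⁻¹⁹)(3.33×10⁻³)/4.3×10⁻²⁶ ≈ 1.24×10⁴ rad/s.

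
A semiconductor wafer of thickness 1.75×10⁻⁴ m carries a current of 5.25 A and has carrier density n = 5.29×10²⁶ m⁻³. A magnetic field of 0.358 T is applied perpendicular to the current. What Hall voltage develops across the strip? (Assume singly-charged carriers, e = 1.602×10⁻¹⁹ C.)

V_H = IB/(n e t).
V_H = (5.25)(0.358)/((5.29×10²⁶)(1.602×10⁻¹⁹)(1.75×10⁻⁴)) ≈ 1.27×10⁻⁴ V.

V_H ≈ 1.27×10⁻⁴ V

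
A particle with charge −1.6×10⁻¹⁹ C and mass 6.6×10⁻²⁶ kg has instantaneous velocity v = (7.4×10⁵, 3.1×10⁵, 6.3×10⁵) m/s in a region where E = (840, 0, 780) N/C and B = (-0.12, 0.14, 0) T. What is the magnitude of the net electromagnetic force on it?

|F| ≈ 2.92×10⁻¹⁴ N

v×B = (-8.82×10⁴, -7.56×10⁴, 1.41×10⁵) N/C.
E + v×B = (-8.74×10⁴, -7.56×10⁴, 1.42×10⁵) N/C.
F = q(E + v×B) = (−1.6×10⁻¹⁹ C)·(-8.74×10⁴, -7.56×10⁴, 1.42×10⁵) = (1.40×10⁻¹⁴, 1.21×10⁻¹⁴, -2.27×10⁻¹⁴) N.
|F| = 2.92×10⁻¹⁴ N.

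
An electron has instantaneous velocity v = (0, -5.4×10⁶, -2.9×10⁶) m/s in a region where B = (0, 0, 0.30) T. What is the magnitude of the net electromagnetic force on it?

v×B = (-1.62×10⁶, 0, 0) N/C.
F = q v×B = (−1.602×10⁻¹⁹ C)·(-1.62×10⁶, 0, 0) = (2.60×10⁻¹³, 0, 0) N.
|F| = 2.60×10⁻¹³ N.

|F| ≈ 2.60×10⁻¹³ N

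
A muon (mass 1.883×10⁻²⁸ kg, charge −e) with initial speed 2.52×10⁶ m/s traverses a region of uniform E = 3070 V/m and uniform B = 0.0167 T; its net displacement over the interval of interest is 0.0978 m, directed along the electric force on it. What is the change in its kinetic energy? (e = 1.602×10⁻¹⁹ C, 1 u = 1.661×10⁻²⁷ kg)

ΔKE ≈ 4.81×10⁻¹⁷ J

The magnetic force is always ⟂ v and does no work; only the electric force changes KE.
ΔKE = F_E · d = |q|E d = (1.602×10⁻¹⁹)(3070)(0.0978) ≈ 4.81×10⁻¹⁷ J.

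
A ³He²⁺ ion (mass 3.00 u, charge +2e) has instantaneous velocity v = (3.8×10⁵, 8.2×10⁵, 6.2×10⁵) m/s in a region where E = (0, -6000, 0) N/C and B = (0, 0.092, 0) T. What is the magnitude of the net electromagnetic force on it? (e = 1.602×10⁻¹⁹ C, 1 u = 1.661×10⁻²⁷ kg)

|F| ≈ 2.15×10⁻¹⁴ N

v×B = (-5.70×10⁴, 0, 3.50×10⁴) N/C.
E + v×B = (-5.70×10⁴, -6000, 3.50×10⁴) N/C.
F = q(E + v×B) = (3.204×10⁻¹⁹ C)·(-5.70×10⁴, -6000, 3.50×10⁴) = (-1.83×10⁻¹⁴, -1.92×10⁻¹⁵, 1.12×10⁻¹⁴) N.
|F| = 2.15×10⁻¹⁴ N.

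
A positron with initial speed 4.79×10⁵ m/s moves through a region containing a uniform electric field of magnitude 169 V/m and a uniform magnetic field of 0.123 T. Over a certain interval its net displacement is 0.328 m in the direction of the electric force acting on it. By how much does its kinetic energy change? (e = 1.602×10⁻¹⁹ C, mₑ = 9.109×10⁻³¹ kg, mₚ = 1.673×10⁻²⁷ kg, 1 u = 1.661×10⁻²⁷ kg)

ΔKE ≈ 8.88×10⁻¹⁸ J

The magnetic force is always ⟂ v and does no work; only the electric force changes KE.
ΔKE = F_E · d = |q|E d = (1.602×10⁻¹⁹)(169)(0.328) ≈ 8.88×10⁻¹⁸ J.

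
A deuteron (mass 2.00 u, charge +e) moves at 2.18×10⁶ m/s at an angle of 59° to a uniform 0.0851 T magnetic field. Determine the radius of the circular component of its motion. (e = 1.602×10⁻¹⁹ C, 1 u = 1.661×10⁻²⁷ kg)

v⊥ = v sinθ = 2.18×10⁶·sin59° ≈ 1.869×10⁶ m/s.
r = m v⊥/(|q|B) = (3.322×10⁻²⁷)(1.869×10⁶)/((1.602×10⁻¹⁹)(0.0851)) ≈ 0.455 m.

r ≈ 0.455 m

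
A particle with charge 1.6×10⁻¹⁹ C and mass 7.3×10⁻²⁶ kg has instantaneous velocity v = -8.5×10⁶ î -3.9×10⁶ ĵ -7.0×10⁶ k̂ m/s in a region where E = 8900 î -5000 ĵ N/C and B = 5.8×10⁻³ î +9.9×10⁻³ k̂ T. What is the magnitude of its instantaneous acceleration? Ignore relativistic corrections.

v×B = (-3.86×10⁴, 4.36×10⁴, 2.26×10⁴) N/C.
E + v×B = (-2.97×10⁴, 3.86×10⁴, 2.26×10⁴) N/C.
F = q(E + v×B) = (1.6×10⁻¹⁹ C)·(-2.97×10⁴, 3.86×10⁴, 2.26×10⁴) = (-4.75×10⁻¹⁵, 6.17×10⁻¹⁵, 3.62×10⁻¹⁵) N.
|a| = |F|/m = 8.587×10⁻¹⁵/7.3×10⁻²⁶ ≈ 1.18×10¹¹ m/s².

|a| ≈ 1.18×10¹¹ m/s²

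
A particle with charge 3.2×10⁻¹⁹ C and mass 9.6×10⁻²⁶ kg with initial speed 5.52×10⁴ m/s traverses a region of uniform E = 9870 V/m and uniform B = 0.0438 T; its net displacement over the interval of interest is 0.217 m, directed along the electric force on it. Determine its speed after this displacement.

B does no work; ΔKE = |q|E d.
½mv_f² = ½mv₀² + |q|Ed = ½(9.6×10⁻²⁶)(5.52×10⁴)² + (3.2×10⁻¹⁹)(9870)(0.217) ≈ 1.463×10⁻¹⁶ J + 6.854×10⁻¹⁶ J ≈ 8.316×10⁻¹⁶ J.
v_f = √(2·8.316×10⁻¹⁶/9.6×10⁻²⁶) ≈ 1.32×10⁵ m/s.

v_f ≈ 1.32×10⁵ m/s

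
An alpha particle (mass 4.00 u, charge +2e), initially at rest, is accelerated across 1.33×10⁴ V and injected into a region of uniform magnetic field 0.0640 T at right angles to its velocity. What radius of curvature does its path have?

r ≈ 0.367 m

Acceleration: |q|V = ½mv² ⇒ v = √(2|q|V/m) = √(2·3.204×10⁻¹⁹·1.33×10⁴/6.644×10⁻²⁷) ≈ 1.133×10⁶ m/s.
In the field: r = mv/(|q|B) = (6.644×10⁻²⁷)(1.133×10⁶)/((3.204×10⁻¹⁹)(0.0640)) ≈ 0.367 m.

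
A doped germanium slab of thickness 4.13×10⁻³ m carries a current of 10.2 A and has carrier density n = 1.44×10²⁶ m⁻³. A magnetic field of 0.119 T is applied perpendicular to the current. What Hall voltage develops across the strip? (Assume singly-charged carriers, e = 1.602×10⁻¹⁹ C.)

V_H ≈ 1.27×10⁻⁵ V

V_H = IB/(n e t).
V_H = (10.2)(0.119)/((1.44×10²⁶)(1.602×10⁻¹⁹)(4.13×10⁻³)) ≈ 1.27×10⁻⁵ V.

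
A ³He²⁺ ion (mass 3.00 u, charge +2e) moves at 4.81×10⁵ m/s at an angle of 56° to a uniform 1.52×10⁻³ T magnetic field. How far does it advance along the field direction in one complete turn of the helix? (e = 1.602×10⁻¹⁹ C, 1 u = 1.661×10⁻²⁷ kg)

p ≈ 17.3 m

v∥ = v cosθ = 4.81×10⁵·cos56° ≈ 2.690×10⁵ m/s.
T = 2πm/(|q|B) = 2π(4.983×10⁻²⁷)/((3.204×10⁻¹⁹)(1.52×10⁻³)) ≈ 6.429×10⁻⁵ s.
pitch = v∥ T = (2.690×10⁵)(6.429×10⁻⁵) ≈ 17.3 m.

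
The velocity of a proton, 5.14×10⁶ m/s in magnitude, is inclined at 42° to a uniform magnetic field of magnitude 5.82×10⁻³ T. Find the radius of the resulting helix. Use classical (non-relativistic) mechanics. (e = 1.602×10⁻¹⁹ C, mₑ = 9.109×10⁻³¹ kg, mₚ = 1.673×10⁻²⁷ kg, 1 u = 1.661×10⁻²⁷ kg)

v⊥ = v sinθ = 5.14×10⁶·sin42° ≈ 3.439×10⁶ m/s.
r = m v⊥/(|q|B) = (1.673×10⁻²⁷)(3.439×10⁶)/((1.602×10⁻¹⁹)(5.82×10⁻³)) ≈ 6.17 m.

r ≈ 6.17 m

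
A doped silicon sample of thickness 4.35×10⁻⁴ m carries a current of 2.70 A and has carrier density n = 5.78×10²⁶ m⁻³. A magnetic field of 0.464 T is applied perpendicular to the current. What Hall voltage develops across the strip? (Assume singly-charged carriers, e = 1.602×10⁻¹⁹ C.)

V_H = IB/(n e t).
V_H = (2.70)(0.464)/((5.78×10²⁶)(1.602×10⁻¹⁹)(4.35×10⁻⁴)) ≈ 3.11×10⁻⁵ V.

V_H ≈ 3.11×10⁻⁵ V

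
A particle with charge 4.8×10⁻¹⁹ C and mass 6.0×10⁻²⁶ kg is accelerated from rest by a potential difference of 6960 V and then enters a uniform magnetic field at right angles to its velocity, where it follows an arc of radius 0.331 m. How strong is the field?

B ≈ 0.126 T

v = √(2|q|V/m) = √(2·4.8×10⁻¹⁹·6960/6.0×10⁻²⁶) ≈ 3.337×10⁵ m/s.
B = mv/(|q|r) = (6.0×10⁻²⁶)(3.337×10⁵)/((4.8×10⁻¹⁹)(0.331)) ≈ 0.126 T.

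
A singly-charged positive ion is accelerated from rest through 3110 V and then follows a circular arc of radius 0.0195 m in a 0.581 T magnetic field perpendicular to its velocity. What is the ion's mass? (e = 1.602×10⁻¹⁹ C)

m ≈ 3.31×10⁻²⁷ kg

Combine |q|V = ½mv² and r = mv/(|q|B): eliminate v to get m = qB²r²/(2V).
m = (1.602×10⁻¹⁹)(0.581)²(0.0195)²/(2·3110) ≈ 3.31×10⁻²⁷ kg.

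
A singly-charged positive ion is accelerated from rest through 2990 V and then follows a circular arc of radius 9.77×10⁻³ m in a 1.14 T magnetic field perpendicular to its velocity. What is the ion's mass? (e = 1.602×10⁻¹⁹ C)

Combine |q|V = ½mv² and r = mv/(|q|B): eliminate v to get m = qB²r²/(2V).
m = (1.602×10⁻¹⁹)(1.14)²(9.77×10⁻³)²/(2·2990) ≈ 3.32×10⁻²⁷ kg.

m ≈ 3.32×10⁻²⁷ kg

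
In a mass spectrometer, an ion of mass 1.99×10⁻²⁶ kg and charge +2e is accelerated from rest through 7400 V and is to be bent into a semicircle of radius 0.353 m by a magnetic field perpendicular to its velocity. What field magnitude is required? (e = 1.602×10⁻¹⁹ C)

v = √(2|q|V/m) = √(2·3.204×10⁻¹⁹·7400/1.99×10⁻²⁶) ≈ 4.881×10⁵ m/s.
B = mv/(|q|r) = (1.99×10⁻²⁶)(4.881×10⁵)/((3.204×10⁻¹⁹)(0.353)) ≈ 0.0859 T.

B ≈ 0.0859 T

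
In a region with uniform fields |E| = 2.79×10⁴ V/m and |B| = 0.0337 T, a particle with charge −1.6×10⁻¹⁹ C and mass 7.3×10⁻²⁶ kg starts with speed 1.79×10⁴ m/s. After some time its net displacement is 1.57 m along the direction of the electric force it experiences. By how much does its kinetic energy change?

ΔKE ≈ 7.01×10⁻¹⁵ J

The magnetic force is always ⟂ v and does no work; only the electric force changes KE.
ΔKE = F_E · d = |q|E d = (1.6×10⁻¹⁹)(2.79×10⁴)(1.57) ≈ 7.01×10⁻¹⁵ J.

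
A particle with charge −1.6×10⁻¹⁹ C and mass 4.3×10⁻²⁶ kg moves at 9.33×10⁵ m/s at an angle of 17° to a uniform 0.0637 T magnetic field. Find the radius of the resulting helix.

r ≈ 1.15 m

v⊥ = v sinθ = 9.33×10⁵·sin17° ≈ 2.728×10⁵ m/s.
r = m v⊥/(|q|B) = (4.3×10⁻²⁶)(2.728×10⁵)/((1.6×10⁻¹⁹)(0.0637)) ≈ 1.15 m.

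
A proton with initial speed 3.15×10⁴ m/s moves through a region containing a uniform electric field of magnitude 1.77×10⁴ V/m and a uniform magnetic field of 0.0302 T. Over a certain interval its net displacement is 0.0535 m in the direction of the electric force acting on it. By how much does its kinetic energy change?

The magnetic force is always ⟂ v and does no work; only the electric force changes KE.
ΔKE = F_E · d = |q|E d = (1.602×10⁻¹⁹)(1.77×10⁴)(0.0535) ≈ 1.52×10⁻¹⁶ J.

ΔKE ≈ 1.52×10⁻¹⁶ J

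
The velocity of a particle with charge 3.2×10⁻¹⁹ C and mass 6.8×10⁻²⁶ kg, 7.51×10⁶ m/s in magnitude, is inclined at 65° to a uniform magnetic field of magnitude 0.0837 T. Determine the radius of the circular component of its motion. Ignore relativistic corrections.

v⊥ = v sinθ = 7.51×10⁶·sin65° ≈ 6.806×10⁶ m/s.
r = m v⊥/(|q|B) = (6.8×10⁻²⁶)(6.806×10⁶)/((3.2×10⁻¹⁹)(0.0837)) ≈ 17.3 m.

r ≈ 17.3 m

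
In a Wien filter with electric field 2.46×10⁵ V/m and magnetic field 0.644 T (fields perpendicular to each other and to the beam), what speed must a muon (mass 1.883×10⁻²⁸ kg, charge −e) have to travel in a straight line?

Straight-line motion ⇒ electric and magnetic forces cancel, so E = vB.
v = E/B = 2.46×10⁵/0.644 = 3.82×10⁵ m/s.

v = 3.82×10⁵ m/s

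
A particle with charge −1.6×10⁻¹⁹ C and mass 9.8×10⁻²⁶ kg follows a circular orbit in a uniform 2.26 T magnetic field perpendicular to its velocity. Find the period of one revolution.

The cyclotron period depends only on m, q, B: T = 2πm/(|q|B).
T = 2π(9.8×10⁻²⁶)/((1.6×10⁻¹⁹)(2.26)) ≈ 1.70×10⁻⁶ s.

T ≈ 1.70×10⁻⁶ s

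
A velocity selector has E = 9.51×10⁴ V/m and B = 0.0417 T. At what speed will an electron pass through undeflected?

v = 2.28×10⁶ m/s

Straight-line motion ⇒ electric and magnetic forces cancel, so E = vB.
v = E/B = 9.51×10⁴/0.0417 = 2.28×10⁶ m/s.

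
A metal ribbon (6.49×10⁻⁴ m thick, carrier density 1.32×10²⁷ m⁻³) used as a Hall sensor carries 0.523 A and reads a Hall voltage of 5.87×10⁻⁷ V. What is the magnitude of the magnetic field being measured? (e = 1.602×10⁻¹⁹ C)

B ≈ 0.154 T

From V_H = IB/(n e t), B = V_H n e t / I.
B = (5.87×10⁻⁷)(1.32×10²⁷)(1.602×10⁻¹⁹)(6.49×10⁻⁴)/0.523 ≈ 0.154 T.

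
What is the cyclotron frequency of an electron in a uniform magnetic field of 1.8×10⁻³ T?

f = |q|B/(2πm).
f = (1.602×10⁻¹⁹)(1.8×10⁻³)/(2π·9.109×10⁻³¹) ≈ 5.0×10⁷ Hz.

f ≈ 5.0×10⁷ Hz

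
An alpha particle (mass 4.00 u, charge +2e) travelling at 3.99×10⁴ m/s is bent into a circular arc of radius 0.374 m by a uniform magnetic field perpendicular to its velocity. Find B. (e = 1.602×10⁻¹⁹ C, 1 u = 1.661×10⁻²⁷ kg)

B ≈ 2.21×10⁻³ T

From |q|vB = mv²/r, B = mv/(|q|r).
B = (6.644×10⁻²⁷)(3.99×10⁴)/((3.204×10⁻¹⁹)(0.374)) ≈ 2.21×10⁻³ T.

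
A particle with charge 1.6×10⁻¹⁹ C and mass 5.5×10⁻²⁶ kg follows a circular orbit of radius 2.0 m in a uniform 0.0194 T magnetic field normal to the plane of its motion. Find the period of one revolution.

The cyclotron period depends only on m, q, B: T = 2πm/(|q|B).
T = 2π(5.5×10⁻²⁶)/((1.6×10⁻¹⁹)(0.0194)) ≈ 1.11×10⁻⁴ s.

T ≈ 1.11×10⁻⁴ s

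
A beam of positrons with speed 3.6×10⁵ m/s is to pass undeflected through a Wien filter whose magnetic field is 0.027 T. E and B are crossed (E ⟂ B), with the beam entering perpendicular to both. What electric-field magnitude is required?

For straight-line motion qE = qvB, so E = vB.
E = 3.6×10⁵ × 0.027 = 9700 V/m.

E = 9700 V/m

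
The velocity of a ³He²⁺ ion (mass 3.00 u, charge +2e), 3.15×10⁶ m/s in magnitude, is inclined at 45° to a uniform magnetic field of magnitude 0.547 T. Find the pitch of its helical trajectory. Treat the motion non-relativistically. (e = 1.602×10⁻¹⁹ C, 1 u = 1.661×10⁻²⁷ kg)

p ≈ 0.398 m

v∥ = v cosθ = 3.15×10⁶·cos45° ≈ 2.227×10⁶ m/s.
T = 2πm/(|q|B) = 2π(4.983×10⁻²⁷)/((3.204×10⁻¹⁹)(0.547)) ≈ 1.786×10⁻⁷ s.
pitch = v∥ T = (2.227×10⁶)(1.786×10⁻⁷) ≈ 0.398 m.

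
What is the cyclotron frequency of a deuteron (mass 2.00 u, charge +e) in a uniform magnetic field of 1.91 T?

f ≈ 1.47×10⁷ Hz

f = |q|B/(2πm).
f = (1.602×10⁻¹⁹)(1.91)/(2π·3.322×10⁻²⁷) ≈ 1.47×10⁷ Hz.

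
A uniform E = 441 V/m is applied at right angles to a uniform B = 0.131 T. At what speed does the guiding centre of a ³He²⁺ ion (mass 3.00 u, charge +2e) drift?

In crossed fields the guiding centre drifts at v_d = |E×B|/B² = E/B, independent of charge and mass.
v_d = 441/0.131 = 3370 m/s.

v_d ≈ 3370 m/s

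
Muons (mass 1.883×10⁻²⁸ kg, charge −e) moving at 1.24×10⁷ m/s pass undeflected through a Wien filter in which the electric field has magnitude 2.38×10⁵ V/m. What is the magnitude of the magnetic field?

B = 0.0192 T

Balance of forces in the selector: qE = qvB ⇒ B = E/v.
B = 2.38×10⁵/1.24×10⁷ = 0.0192 T.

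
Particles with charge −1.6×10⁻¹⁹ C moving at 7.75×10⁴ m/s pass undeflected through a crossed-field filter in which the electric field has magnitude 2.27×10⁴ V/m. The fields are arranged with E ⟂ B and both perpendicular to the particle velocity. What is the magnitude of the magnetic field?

B = 0.293 T

Balance of forces in the selector: qE = qvB ⇒ B = E/v.
B = 2.27×10⁴/7.75×10⁴ = 0.293 T.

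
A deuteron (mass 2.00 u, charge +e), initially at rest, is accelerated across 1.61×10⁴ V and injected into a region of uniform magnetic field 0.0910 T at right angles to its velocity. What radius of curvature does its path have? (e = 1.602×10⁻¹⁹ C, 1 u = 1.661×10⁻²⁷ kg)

Acceleration: |q|V = ½mv² ⇒ v = √(2|q|V/m) = √(2·1.602×10⁻¹⁹·1.61×10⁴/3.322×10⁻²⁷) ≈ 1.246×10⁶ m/s.
In the field: r = mv/(|q|B) = (3.322×10⁻²⁷)(1.246×10⁶)/((1.602×10⁻¹⁹)(0.0910)) ≈ 0.284 m.

r ≈ 0.284 m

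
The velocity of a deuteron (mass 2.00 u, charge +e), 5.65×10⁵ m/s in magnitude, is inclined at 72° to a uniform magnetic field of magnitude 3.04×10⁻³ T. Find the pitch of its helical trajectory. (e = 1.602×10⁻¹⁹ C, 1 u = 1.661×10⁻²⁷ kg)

p ≈ 7.48 m

v∥ = v cosθ = 5.65×10⁵·cos72° ≈ 1.746×10⁵ m/s.
T = 2πm/(|q|B) = 2π(3.322×10⁻²⁷)/((1.602×10⁻¹⁹)(3.04×10⁻³)) ≈ 4.286×10⁻⁵ s.
pitch = v∥ T = (1.746×10⁵)(4.286×10⁻⁵) ≈ 7.48 m.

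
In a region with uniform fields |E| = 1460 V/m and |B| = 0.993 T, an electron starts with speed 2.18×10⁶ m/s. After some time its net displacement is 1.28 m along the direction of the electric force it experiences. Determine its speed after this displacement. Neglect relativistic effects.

B does no work; ΔKE = |q|E d.
½mv_f² = ½mv₀² + |q|Ed = ½(9.109×10⁻³¹)(2.18×10⁶)² + (1.602×10⁻¹⁹)(1460)(1.28) ≈ 2.164×10⁻¹⁸ J + 2.994×10⁻¹⁶ J ≈ 3.015×10⁻¹⁶ J.
v_f = √(2·3.015×10⁻¹⁶/9.109×10⁻³¹) ≈ 2.57×10⁷ m/s.

v_f ≈ 2.57×10⁷ m/s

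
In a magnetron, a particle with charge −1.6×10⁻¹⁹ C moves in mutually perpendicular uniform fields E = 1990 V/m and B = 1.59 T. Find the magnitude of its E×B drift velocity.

The E×B drift speed is v_d = E/B.
v_d = 1990/1.59 = 1250 m/s.

v_d ≈ 1250 m/s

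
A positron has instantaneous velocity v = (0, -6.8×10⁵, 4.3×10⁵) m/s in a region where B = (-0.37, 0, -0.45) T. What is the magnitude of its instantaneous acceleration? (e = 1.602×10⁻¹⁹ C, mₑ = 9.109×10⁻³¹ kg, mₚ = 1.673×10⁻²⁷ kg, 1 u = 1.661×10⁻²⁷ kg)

|a| ≈ 7.51×10¹⁶ m/s²

v×B = (3.06×10⁵, -1.59×10⁵, -2.52×10⁵) N/C.
F = q v×B = (1.602×10⁻¹⁹ C)·(3.06×10⁵, -1.59×10⁵, -2.52×10⁵) = (4.90×10⁻¹⁴, -2.55×10⁻¹⁴, -4.03×10⁻¹⁴) N.
|a| = |F|/m = 6.839×10⁻¹⁴/9.109×10⁻³¹ ≈ 7.51×10¹⁶ m/s².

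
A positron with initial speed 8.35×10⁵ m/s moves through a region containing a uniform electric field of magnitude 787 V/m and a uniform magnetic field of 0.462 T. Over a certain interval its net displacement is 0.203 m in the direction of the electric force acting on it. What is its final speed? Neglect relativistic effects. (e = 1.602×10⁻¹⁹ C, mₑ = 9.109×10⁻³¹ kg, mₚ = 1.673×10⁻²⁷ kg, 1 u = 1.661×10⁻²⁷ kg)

v_f ≈ 7.54×10⁶ m/s

B does no work; ΔKE = |q|E d.
½mv_f² = ½mv₀² + |q|Ed = ½(9.109×10⁻³¹)(8.35×10⁵)² + (1.602×10⁻¹⁹)(787)(0.203) ≈ 3.176×10⁻¹⁹ J + 2.559×10⁻¹⁷ J ≈ 2.591×10⁻¹⁷ J.
v_f = √(2·2.591×10⁻¹⁷/9.109×10⁻³¹) ≈ 7.54×10⁶ m/s.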